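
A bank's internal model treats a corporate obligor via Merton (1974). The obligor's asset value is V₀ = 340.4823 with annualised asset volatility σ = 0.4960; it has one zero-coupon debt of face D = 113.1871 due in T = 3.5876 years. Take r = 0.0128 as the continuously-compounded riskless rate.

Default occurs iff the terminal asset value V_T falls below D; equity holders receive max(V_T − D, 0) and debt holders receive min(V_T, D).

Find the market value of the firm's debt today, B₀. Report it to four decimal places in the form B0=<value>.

B0=99.1208

d₁ = [ln(V₀/D) + (r + σ²/2)T] / (σ√T)
   = [ln(340.4823/113.1871) + (0.0128 + 0.5·0.4960²)·3.5876] / (0.4960·√3.5876)
   = [1.101321 + 0.487225] / 0.939472 = 1.690893
d₂ = d₁ − σ√T = 1.690893 − 0.939472 = 0.751421
N(d₁) = 0.954571,  N(d₂) = 0.773800,  e^(−rT) = 0.955117
E₀ = V₀·N(d₁) − D·e^(−rT)·N(d₂)
   = 340.4823·0.954571 − 113.1871·0.955117·0.773800 = 241.361461
B₀ = V₀ − E₀ = 340.4823 − 241.361461 = 99.120839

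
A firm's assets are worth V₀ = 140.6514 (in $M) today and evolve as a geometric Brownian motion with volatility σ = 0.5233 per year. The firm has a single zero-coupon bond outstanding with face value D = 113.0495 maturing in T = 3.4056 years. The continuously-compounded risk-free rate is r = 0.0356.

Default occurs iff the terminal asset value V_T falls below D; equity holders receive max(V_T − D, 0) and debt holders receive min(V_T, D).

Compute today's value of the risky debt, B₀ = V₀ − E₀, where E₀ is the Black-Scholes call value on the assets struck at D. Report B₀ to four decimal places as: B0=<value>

B0=73.2554

d₁ = [ln(V₀/D) + (r + σ²/2)T] / (σ√T)
   = [ln(140.6514/113.0495) + (0.0356 + 0.5·0.5233²)·3.4056] / (0.5233·√3.4056)
   = [0.218459 + 0.587539] / 0.965712 = 0.834615
d₂ = d₁ − σ√T = 0.834615 − 0.965712 = -0.131097
N(d₁) = 0.798033,  N(d₂) = 0.447849,  e^(−rT) = 0.885822
E₀ = V₀·N(d₁) − D·e^(−rT)·N(d₂)
   = 140.6514·0.798033 − 113.0495·0.885822·0.447849 = 67.396017
B₀ = V₀ − E₀ = 140.6514 − 67.396017 = 73.255383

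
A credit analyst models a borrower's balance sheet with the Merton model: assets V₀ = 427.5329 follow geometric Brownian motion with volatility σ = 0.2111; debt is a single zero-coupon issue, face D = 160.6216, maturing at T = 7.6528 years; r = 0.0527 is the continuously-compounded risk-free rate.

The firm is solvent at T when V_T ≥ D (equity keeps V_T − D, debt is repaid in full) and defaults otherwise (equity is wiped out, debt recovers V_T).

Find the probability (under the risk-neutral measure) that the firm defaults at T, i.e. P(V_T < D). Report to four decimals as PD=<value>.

d₁ = [ln(V₀/D) + (r + σ²/2)T] / (σ√T)
   = [ln(427.5329/160.6216) + (0.0527 + 0.5·0.2111²)·7.6528] / (0.2111·√7.6528)
   = [0.978980 + 0.573819] / 0.583981 = 2.658991
d₂ = d₁ − σ√T = 2.658991 − 0.583981 = 2.075010
risk-neutral PD = N(−d₂) = N(-2.075010) = 0.018993

PD=0.0190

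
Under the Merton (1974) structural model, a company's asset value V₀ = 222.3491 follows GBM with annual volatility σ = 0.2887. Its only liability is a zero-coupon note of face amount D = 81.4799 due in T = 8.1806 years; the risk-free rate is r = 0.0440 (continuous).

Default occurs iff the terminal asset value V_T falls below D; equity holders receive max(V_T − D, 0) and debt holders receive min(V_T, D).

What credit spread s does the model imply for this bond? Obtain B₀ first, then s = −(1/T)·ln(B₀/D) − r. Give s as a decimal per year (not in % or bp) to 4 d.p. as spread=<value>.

d₁ = [ln(V₀/D) + (r + σ²/2)T] / (σ√T)
   = [ln(222.3491/81.4799) + (0.0440 + 0.5·0.2887²)·8.1806] / (0.2887·√8.1806)
   = [1.003892 + 0.700863] / 0.825732 = 2.064538
d₂ = d₁ − σ√T = 2.064538 − 0.825732 = 1.238805
N(d₁) = 0.980517,  N(d₂) = 0.892291,  e^(−rT) = 0.697714
E₀ = V₀·N(d₁) − D·e^(−rT)·N(d₂)
   = 222.3491·0.980517 − 81.4799·0.697714·0.892291 = 167.290551
B₀ = V₀ − E₀ = 222.3491 − 167.290551 = 55.058549
spread = −(1/T)·ln(B₀/D) − r = −(1/8.1806)·ln(55.058549/81.4799) − 0.0440 = 0.00391326

spread=0.0039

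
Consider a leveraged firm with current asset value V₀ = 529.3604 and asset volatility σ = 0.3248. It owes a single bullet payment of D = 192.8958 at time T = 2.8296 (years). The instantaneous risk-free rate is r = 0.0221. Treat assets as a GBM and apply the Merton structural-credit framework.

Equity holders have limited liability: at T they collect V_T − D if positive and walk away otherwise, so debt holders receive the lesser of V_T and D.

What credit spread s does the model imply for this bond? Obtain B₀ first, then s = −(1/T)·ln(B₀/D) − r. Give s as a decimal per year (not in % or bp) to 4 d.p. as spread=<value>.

spread=0.0030

d₁ = [ln(V₀/D) + (r + σ²/2)T] / (σ√T)
   = [ln(529.3604/192.8958) + (0.0221 + 0.5·0.3248²)·2.8296] / (0.3248·√2.8296)
   = [1.009519 + 0.211789] / 0.546360 = 2.235356
d₂ = d₁ − σ√T = 2.235356 − 0.546360 = 1.688996
N(d₁) = 0.987303,  N(d₂) = 0.954390,  e^(−rT) = 0.939381
E₀ = V₀·N(d₁) − D·e^(−rT)·N(d₂)
   = 529.3604·0.987303 − 192.8958·0.939381·0.954390 = 349.701133
B₀ = V₀ − E₀ = 529.3604 − 349.701133 = 179.659267
spread = −(1/T)·ln(B₀/D) − r = −(1/2.8296)·ln(179.659267/192.8958) − 0.0221 = 0.00302300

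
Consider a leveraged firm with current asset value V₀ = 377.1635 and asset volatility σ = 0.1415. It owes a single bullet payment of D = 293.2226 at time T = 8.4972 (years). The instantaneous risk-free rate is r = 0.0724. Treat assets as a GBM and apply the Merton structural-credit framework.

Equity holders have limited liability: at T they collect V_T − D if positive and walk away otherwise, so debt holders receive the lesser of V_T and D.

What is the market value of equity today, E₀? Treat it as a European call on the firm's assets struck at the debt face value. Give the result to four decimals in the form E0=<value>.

E0=219.3048

d₁ = [ln(V₀/D) + (r + σ²/2)T] / (σ√T)
   = [ln(377.1635/293.2226) + (0.0724 + 0.5·0.1415²)·8.4972] / (0.1415·√8.4972)
   = [0.251747 + 0.700264] / 0.412472 = 2.308062
d₂ = d₁ − σ√T = 2.308062 − 0.412472 = 1.895590
N(d₁) = 0.989502,  N(d₂) = 0.970993,  e^(−rT) = 0.540534
E₀ = V₀·N(d₁) − D·e^(−rT)·N(d₂)
   = 377.1635·0.989502 − 293.2226·0.540534·0.970993 = 219.304778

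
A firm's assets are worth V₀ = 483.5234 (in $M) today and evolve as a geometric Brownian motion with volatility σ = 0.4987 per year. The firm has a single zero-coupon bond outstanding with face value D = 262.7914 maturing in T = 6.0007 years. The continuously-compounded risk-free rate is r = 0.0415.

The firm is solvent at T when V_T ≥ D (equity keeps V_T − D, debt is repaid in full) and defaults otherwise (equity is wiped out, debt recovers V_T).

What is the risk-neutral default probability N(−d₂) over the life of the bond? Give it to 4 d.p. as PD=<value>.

PD=0.4633

d₁ = [ln(V₀/D) + (r + σ²/2)T] / (σ√T)
   = [ln(483.5234/262.7914) + (0.0415 + 0.5·0.4987²)·6.0007] / (0.4987·√6.0007)
   = [0.609739 + 0.995221] / 1.221632 = 1.313784
d₂ = d₁ − σ√T = 1.313784 − 1.221632 = 0.092152
risk-neutral PD = N(−d₂) = N(-0.092152) = 0.463289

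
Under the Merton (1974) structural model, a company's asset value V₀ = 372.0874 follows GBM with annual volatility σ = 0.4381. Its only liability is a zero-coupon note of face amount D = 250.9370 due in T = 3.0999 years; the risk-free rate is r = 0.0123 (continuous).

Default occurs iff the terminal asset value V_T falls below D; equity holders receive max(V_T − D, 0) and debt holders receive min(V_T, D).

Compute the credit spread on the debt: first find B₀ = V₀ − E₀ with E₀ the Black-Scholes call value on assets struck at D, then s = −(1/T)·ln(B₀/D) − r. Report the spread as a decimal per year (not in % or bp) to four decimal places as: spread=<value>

d₁ = [ln(V₀/D) + (r + σ²/2)T] / (σ√T)
   = [ln(372.0874/250.9370) + (0.0123 + 0.5·0.4381²)·3.0999] / (0.4381·√3.0999)
   = [0.393927 + 0.335613] / 0.771342 = 0.945806
d₂ = d₁ − σ√T = 0.945806 − 0.771342 = 0.174464
N(d₁) = 0.827876,  N(d₂) = 0.569249,  e^(−rT) = 0.962589
E₀ = V₀·N(d₁) − D·e^(−rT)·N(d₂)
   = 372.0874·0.827876 − 250.9370·0.962589·0.569249 = 170.540555
B₀ = V₀ − E₀ = 372.0874 − 170.540555 = 201.546845
spread = −(1/T)·ln(B₀/D) − r = −(1/3.0999)·ln(201.546845/250.9370) − 0.0123 = 0.05840553

spread=0.0584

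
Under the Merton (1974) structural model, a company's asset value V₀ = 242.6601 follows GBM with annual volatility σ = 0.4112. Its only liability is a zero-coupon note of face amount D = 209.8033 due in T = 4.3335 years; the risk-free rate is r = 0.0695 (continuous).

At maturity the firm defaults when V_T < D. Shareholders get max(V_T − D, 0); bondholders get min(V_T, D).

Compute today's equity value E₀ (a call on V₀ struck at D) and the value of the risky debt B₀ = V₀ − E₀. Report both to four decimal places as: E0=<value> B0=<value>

E0=117.7168 B0=124.9433

d₁ = [ln(V₀/D) + (r + σ²/2)T] / (σ√T)
   = [ln(242.6601/209.8033) + (0.0695 + 0.5·0.4112²)·4.3335] / (0.4112·√4.3335)
   = [0.145491 + 0.667544] / 0.855998 = 0.949810
d₂ = d₁ − σ√T = 0.949810 − 0.855998 = 0.093813
N(d₁) = 0.828896,  N(d₂) = 0.537371,  e^(−rT) = 0.739946
E₀ = V₀·N(d₁) − D·e^(−rT)·N(d₂)
   = 242.6601·0.828896 − 209.8033·0.739946·0.537371 = 117.716766
B₀ = V₀ − E₀ = 242.6601 − 117.716766 = 124.943334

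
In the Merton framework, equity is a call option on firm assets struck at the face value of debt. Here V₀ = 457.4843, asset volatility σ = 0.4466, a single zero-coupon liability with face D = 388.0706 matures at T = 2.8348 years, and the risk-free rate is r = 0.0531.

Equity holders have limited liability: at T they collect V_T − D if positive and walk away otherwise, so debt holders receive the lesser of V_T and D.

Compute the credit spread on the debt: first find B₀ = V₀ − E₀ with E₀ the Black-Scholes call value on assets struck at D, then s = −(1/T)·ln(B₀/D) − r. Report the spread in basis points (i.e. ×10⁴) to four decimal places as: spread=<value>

spread=745.5789

d₁ = [ln(V₀/D) + (r + σ²/2)T] / (σ√T)
   = [ln(457.4843/388.0706) + (0.0531 + 0.5·0.4466²)·2.8348] / (0.4466·√2.8348)
   = [0.164555 + 0.433231] / 0.751934 = 0.794997
d₂ = d₁ − σ√T = 0.794997 − 0.751934 = 0.043063
N(d₁) = 0.786692,  N(d₂) = 0.517174,  e^(−rT) = 0.860254
E₀ = V₀·N(d₁) − D·e^(−rT)·N(d₂)
   = 457.4843·0.786692 − 388.0706·0.860254·0.517174 = 187.246397
B₀ = V₀ − E₀ = 457.4843 − 187.246397 = 270.237903
spread = −(1/T)·ln(B₀/D) − r = −(1/2.8348)·ln(270.237903/388.0706) − 0.0531 = 0.07455789
in basis points: 0.07455789 × 10⁴ = 745.5789 bp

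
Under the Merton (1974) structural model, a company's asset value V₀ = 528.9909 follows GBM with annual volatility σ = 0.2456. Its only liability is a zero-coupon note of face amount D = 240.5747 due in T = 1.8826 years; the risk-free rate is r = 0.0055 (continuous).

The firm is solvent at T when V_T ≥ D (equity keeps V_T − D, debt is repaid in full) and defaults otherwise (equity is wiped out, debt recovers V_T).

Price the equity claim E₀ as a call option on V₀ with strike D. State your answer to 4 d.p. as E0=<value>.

E0=291.2473

d₁ = [ln(V₀/D) + (r + σ²/2)T] / (σ√T)
   = [ln(528.9909/240.5747) + (0.0055 + 0.5·0.2456²)·1.8826] / (0.2456·√1.8826)
   = [0.787941 + 0.067133] / 0.336983 = 2.537442
d₂ = d₁ − σ√T = 2.537442 − 0.336983 = 2.200459
N(d₁) = 0.994417,  N(d₂) = 0.986113,  e^(−rT) = 0.989699
E₀ = V₀·N(d₁) − D·e^(−rT)·N(d₂)
   = 528.9909·0.994417 − 240.5747·0.989699·0.986113 = 291.247304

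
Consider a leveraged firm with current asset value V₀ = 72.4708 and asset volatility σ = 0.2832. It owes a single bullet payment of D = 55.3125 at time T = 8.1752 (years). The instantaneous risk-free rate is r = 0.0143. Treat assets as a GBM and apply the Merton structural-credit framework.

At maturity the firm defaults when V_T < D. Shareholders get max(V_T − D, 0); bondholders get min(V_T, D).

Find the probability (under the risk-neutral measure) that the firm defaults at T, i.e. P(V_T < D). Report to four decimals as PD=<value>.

d₁ = [ln(V₀/D) + (r + σ²/2)T] / (σ√T)
   = [ln(72.4708/55.3125) + (0.0143 + 0.5·0.2832²)·8.1752] / (0.2832·√8.1752)
   = [0.270185 + 0.444740] / 0.809734 = 0.882913
d₂ = d₁ − σ√T = 0.882913 − 0.809734 = 0.073179
risk-neutral PD = N(−d₂) = N(-0.073179) = 0.470832

PD=0.4708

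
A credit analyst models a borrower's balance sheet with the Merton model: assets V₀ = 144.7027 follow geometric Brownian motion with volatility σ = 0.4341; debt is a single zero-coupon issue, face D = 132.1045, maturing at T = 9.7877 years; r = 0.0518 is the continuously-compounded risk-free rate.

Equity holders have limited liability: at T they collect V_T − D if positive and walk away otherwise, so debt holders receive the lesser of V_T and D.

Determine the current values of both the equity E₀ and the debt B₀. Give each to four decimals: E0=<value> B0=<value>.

E0=93.3988 B0=51.3039

d₁ = [ln(V₀/D) + (r + σ²/2)T] / (σ√T)
   = [ln(144.7027/132.1045) + (0.0518 + 0.5·0.4341²)·9.7877] / (0.4341·√9.7877)
   = [0.091088 + 1.429214] / 1.358095 = 1.119437
d₂ = d₁ − σ√T = 1.119437 − 1.358095 = -0.238658
N(d₁) = 0.868523,  N(d₂) = 0.405685,  e^(−rT) = 0.602298
E₀ = V₀·N(d₁) − D·e^(−rT)·N(d₂)
   = 144.7027·0.868523 − 132.1045·0.602298·0.405685 = 93.398758
B₀ = V₀ − E₀ = 144.7027 − 93.398758 = 51.303942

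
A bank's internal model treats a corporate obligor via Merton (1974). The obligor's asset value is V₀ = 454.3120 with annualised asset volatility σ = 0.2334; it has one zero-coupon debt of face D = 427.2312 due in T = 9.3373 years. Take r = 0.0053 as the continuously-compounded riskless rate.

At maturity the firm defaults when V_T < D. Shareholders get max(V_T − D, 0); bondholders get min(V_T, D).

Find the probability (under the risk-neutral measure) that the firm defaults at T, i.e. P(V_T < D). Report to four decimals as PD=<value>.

d₁ = [ln(V₀/D) + (r + σ²/2)T] / (σ√T)
   = [ln(454.3120/427.2312) + (0.0053 + 0.5·0.2334²)·9.3373] / (0.2334·√9.3373)
   = [0.061459 + 0.303815] / 0.713200 = 0.512162
d₂ = d₁ − σ√T = 0.512162 − 0.713200 = -0.201039
risk-neutral PD = N(−d₂) = N(0.201039) = 0.579666

PD=0.5797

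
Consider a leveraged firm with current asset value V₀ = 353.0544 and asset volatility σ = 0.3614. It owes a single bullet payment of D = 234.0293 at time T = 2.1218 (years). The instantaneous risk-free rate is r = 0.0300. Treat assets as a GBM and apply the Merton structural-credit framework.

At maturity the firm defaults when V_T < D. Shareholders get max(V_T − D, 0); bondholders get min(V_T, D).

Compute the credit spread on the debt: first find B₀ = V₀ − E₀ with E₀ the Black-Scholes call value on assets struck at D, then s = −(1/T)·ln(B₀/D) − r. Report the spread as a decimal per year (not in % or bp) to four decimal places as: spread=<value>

d₁ = [ln(V₀/D) + (r + σ²/2)T] / (σ√T)
   = [ln(353.0544/234.0293) + (0.0300 + 0.5·0.3614²)·2.1218] / (0.3614·√2.1218)
   = [0.411176 + 0.202218] / 0.526430 = 1.165196
d₂ = d₁ − σ√T = 1.165196 − 0.526430 = 0.638767
N(d₁) = 0.878030,  N(d₂) = 0.738513,  e^(−rT) = 0.938330
E₀ = V₀·N(d₁) − D·e^(−rT)·N(d₂)
   = 353.0544·0.878030 − 234.0293·0.938330·0.738513 = 147.817561
B₀ = V₀ − E₀ = 353.0544 − 147.817561 = 205.236839
spread = −(1/T)·ln(B₀/D) − r = −(1/2.1218)·ln(205.236839/234.0293) − 0.0300 = 0.03187279

spread=0.0319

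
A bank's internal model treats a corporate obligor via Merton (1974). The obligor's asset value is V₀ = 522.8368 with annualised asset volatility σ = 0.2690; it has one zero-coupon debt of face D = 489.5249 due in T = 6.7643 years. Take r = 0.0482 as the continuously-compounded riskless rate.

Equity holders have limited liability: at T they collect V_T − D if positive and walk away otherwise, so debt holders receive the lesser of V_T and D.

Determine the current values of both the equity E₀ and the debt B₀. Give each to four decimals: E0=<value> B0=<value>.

d₁ = [ln(V₀/D) + (r + σ²/2)T] / (σ√T)
   = [ln(522.8368/489.5249) + (0.0482 + 0.5·0.2690²)·6.7643] / (0.2690·√6.7643)
   = [0.065834 + 0.570775] / 0.699622 = 0.909932
d₂ = d₁ − σ√T = 0.909932 − 0.699622 = 0.210310
N(d₁) = 0.818571,  N(d₂) = 0.583287,  e^(−rT) = 0.721777
E₀ = V₀·N(d₁) − D·e^(−rT)·N(d₂)
   = 522.8368·0.818571 − 489.5249·0.721777·0.583287 = 221.887476
B₀ = V₀ − E₀ = 522.8368 − 221.887476 = 300.949324

E0=221.8875 B0=300.9493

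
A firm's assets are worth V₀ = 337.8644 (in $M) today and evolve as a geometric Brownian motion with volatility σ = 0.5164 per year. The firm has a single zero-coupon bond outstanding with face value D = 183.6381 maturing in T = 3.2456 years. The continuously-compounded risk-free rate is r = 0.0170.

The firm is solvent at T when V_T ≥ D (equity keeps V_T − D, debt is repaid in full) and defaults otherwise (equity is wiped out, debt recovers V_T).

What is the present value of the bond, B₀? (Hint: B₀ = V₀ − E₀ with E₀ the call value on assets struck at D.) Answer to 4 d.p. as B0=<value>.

B0=144.2276

d₁ = [ln(V₀/D) + (r + σ²/2)T] / (σ√T)
   = [ln(337.8644/183.6381) + (0.0170 + 0.5·0.5164²)·3.2456] / (0.5164·√3.2456)
   = [0.609678 + 0.487926] / 0.930323 = 1.179809
d₂ = d₁ − σ√T = 1.179809 − 0.930323 = 0.249486
N(d₁) = 0.880962,  N(d₂) = 0.598508,  e^(−rT) = 0.946319
E₀ = V₀·N(d₁) − D·e^(−rT)·N(d₂)
   = 337.8644·0.880962 − 183.6381·0.946319·0.598508 = 193.636846
B₀ = V₀ − E₀ = 337.8644 − 193.636846 = 144.227554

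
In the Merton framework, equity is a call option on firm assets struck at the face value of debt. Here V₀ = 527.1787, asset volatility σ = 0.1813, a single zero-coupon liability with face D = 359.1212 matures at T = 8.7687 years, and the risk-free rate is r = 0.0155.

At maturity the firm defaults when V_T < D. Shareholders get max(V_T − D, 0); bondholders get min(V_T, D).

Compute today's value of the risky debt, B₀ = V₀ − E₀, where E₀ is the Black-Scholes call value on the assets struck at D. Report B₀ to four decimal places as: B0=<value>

B0=294.6029

d₁ = [ln(V₀/D) + (r + σ²/2)T] / (σ√T)
   = [ln(527.1787/359.1212) + (0.0155 + 0.5·0.1813²)·8.7687] / (0.1813·√8.7687)
   = [0.383880 + 0.280027] / 0.536865 = 1.236635
d₂ = d₁ − σ√T = 1.236635 − 0.536865 = 0.699770
N(d₁) = 0.891889,  N(d₂) = 0.757965,  e^(−rT) = 0.872917
E₀ = V₀·N(d₁) − D·e^(−rT)·N(d₂)
   = 527.1787·0.891889 − 359.1212·0.872917·0.757965 = 232.575777
B₀ = V₀ − E₀ = 527.1787 − 232.575777 = 294.602923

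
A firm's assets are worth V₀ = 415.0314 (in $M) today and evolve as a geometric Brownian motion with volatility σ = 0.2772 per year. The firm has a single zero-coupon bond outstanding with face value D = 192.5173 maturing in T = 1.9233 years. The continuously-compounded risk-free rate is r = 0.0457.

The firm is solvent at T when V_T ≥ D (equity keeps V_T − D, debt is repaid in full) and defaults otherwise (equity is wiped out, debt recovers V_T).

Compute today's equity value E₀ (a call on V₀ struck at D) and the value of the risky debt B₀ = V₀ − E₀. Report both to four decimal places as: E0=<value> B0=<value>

d₁ = [ln(V₀/D) + (r + σ²/2)T] / (σ√T)
   = [ln(415.0314/192.5173) + (0.0457 + 0.5·0.2772²)·1.9233] / (0.2772·√1.9233)
   = [0.768168 + 0.161788] / 0.384430 = 2.419055
d₂ = d₁ − σ√T = 2.419055 − 0.384430 = 2.034625
N(d₁) = 0.992220,  N(d₂) = 0.979056,  e^(−rT) = 0.915857
E₀ = V₀·N(d₁) − D·e^(−rT)·N(d₂)
   = 415.0314·0.992220 − 192.5173·0.915857·0.979056 = 239.176776
B₀ = V₀ − E₀ = 415.0314 − 239.176776 = 175.854624

E0=239.1768 B0=175.8546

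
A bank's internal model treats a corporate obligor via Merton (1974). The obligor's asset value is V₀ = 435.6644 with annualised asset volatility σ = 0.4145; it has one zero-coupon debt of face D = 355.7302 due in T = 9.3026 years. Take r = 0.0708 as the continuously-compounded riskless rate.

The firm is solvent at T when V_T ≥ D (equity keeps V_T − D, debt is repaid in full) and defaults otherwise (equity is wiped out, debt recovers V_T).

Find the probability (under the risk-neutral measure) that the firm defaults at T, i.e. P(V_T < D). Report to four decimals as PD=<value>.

PD=0.4804

d₁ = [ln(V₀/D) + (r + σ²/2)T] / (σ√T)
   = [ln(435.6644/355.7302) + (0.0708 + 0.5·0.4145²)·9.3026] / (0.4145·√9.3026)
   = [0.202700 + 1.457765] / 1.264232 = 1.313418
d₂ = d₁ − σ√T = 1.313418 − 1.264232 = 0.049186
risk-neutral PD = N(−d₂) = N(-0.049186) = 0.480385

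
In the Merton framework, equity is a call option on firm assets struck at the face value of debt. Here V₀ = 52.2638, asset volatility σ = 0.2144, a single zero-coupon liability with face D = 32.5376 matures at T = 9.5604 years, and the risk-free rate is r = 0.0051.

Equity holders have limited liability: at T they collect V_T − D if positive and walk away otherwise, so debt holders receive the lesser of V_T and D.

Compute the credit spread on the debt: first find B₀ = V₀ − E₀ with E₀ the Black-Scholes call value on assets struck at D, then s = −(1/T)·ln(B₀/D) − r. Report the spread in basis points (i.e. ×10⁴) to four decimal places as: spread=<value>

d₁ = [ln(V₀/D) + (r + σ²/2)T] / (σ√T)
   = [ln(52.2638/32.5376) + (0.0051 + 0.5·0.2144²)·9.5604] / (0.2144·√9.5604)
   = [0.473908 + 0.268491] / 0.662923 = 1.119888
d₂ = d₁ − σ√T = 1.119888 − 0.662923 = 0.456965
N(d₁) = 0.868619,  N(d₂) = 0.676152,  e^(−rT) = 0.952412
E₀ = V₀·N(d₁) − D·e^(−rT)·N(d₂)
   = 52.2638·0.868619 − 32.5376·0.952412·0.676152 = 24.443941
B₀ = V₀ − E₀ = 52.2638 − 24.443941 = 27.819859
spread = −(1/T)·ln(B₀/D) − r = −(1/9.5604)·ln(27.819859/32.5376) − 0.0051 = 0.01128490
in basis points: 0.01128490 × 10⁴ = 112.8490 bp

spread=112.8490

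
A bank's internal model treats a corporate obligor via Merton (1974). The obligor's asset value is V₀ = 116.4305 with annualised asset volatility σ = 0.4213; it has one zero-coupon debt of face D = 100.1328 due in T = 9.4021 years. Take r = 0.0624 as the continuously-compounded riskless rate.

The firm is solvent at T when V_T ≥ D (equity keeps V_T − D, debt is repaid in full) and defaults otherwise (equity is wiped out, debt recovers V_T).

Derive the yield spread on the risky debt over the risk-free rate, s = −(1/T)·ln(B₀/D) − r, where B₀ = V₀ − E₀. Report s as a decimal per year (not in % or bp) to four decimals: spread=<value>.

spread=0.0373

d₁ = [ln(V₀/D) + (r + σ²/2)T] / (σ√T)
   = [ln(116.4305/100.1328) + (0.0624 + 0.5·0.4213²)·9.4021] / (0.4213·√9.4021)
   = [0.150797 + 1.421098] / 1.291826 = 1.216801
d₂ = d₁ − σ√T = 1.216801 − 1.291826 = -0.075024
N(d₁) = 0.888160,  N(d₂) = 0.470098,  e^(−rT) = 0.556165
E₀ = V₀·N(d₁) − D·e^(−rT)·N(d₂)
   = 116.4305·0.888160 − 100.1328·0.556165·0.470098 = 77.229035
B₀ = V₀ − E₀ = 116.4305 − 77.229035 = 39.201465
spread = −(1/T)·ln(B₀/D) − r = −(1/9.4021)·ln(39.201465/100.1328) − 0.0624 = 0.03734189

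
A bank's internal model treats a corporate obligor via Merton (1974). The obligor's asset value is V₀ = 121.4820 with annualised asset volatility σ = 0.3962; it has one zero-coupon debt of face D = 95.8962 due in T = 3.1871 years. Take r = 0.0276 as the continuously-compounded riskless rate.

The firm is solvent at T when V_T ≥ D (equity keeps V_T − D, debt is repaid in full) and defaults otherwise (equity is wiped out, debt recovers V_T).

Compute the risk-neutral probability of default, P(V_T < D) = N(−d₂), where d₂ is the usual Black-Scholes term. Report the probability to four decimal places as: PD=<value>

PD=0.4582

d₁ = [ln(V₀/D) + (r + σ²/2)T] / (σ√T)
   = [ln(121.4820/95.8962) + (0.0276 + 0.5·0.3962²)·3.1871] / (0.3962·√3.1871)
   = [0.236500 + 0.338111] / 0.707314 = 0.812384
d₂ = d₁ − σ√T = 0.812384 − 0.707314 = 0.105069
risk-neutral PD = N(−d₂) = N(-0.105069) = 0.458160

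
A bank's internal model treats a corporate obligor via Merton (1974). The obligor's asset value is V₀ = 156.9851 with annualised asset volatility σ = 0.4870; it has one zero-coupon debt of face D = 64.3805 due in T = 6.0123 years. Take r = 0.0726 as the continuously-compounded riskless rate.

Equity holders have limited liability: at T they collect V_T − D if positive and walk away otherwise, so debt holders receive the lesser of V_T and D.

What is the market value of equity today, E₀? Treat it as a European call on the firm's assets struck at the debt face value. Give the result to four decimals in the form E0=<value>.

E0=121.1326

d₁ = [ln(V₀/D) + (r + σ²/2)T] / (σ√T)
   = [ln(156.9851/64.3805) + (0.0726 + 0.5·0.4870²)·6.0123] / (0.4870·√6.0123)
   = [0.891340 + 1.149459] / 1.194124 = 1.709035
d₂ = d₁ − σ√T = 1.709035 − 1.194124 = 0.514911
N(d₁) = 0.956278,  N(d₂) = 0.696692,  e^(−rT) = 0.646299
E₀ = V₀·N(d₁) − D·e^(−rT)·N(d₂)
   = 156.9851·0.956278 − 64.3805·0.646299·0.696692 = 121.132643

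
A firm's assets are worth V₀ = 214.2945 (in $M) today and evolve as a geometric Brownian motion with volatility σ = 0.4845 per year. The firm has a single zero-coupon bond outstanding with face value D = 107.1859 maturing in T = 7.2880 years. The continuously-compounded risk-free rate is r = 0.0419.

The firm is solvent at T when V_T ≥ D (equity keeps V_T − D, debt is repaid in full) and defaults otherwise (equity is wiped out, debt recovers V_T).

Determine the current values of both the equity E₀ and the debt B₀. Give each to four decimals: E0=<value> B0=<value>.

E0=154.6091 B0=59.6854

d₁ = [ln(V₀/D) + (r + σ²/2)T] / (σ√T)
   = [ln(214.2945/107.1859) + (0.0419 + 0.5·0.4845²)·7.2880] / (0.4845·√7.2880)
   = [0.692787 + 1.160761] / 1.307971 = 1.417117
d₂ = d₁ − σ√T = 1.417117 − 1.307971 = 0.109146
N(d₁) = 0.921776,  N(d₂) = 0.543457,  e^(−rT) = 0.736853
E₀ = V₀·N(d₁) − D·e^(−rT)·N(d₂)
   = 214.2945·0.921776 − 107.1859·0.736853·0.543457 = 154.609106
B₀ = V₀ − E₀ = 214.2945 − 154.609106 = 59.685394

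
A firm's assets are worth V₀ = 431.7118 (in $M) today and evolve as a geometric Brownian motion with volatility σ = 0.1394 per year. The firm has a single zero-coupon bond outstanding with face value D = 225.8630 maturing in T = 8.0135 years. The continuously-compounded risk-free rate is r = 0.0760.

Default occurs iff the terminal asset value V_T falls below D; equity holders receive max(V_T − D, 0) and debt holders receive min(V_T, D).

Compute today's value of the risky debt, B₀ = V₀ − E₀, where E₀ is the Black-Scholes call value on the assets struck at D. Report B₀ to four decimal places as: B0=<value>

d₁ = [ln(V₀/D) + (r + σ²/2)T] / (σ√T)
   = [ln(431.7118/225.8630) + (0.0760 + 0.5·0.1394²)·8.0135] / (0.1394·√8.0135)
   = [0.647830 + 0.686887] / 0.394615 = 3.382323
d₂ = d₁ − σ√T = 3.382323 − 0.394615 = 2.987707
N(d₁) = 0.999641,  N(d₂) = 0.998595,  e^(−rT) = 0.543880
E₀ = V₀·N(d₁) − D·e^(−rT)·N(d₂)
   = 431.7118·0.999641 − 225.8630·0.543880·0.998595 = 308.886846
B₀ = V₀ − E₀ = 431.7118 − 308.886846 = 122.824954

B0=122.8250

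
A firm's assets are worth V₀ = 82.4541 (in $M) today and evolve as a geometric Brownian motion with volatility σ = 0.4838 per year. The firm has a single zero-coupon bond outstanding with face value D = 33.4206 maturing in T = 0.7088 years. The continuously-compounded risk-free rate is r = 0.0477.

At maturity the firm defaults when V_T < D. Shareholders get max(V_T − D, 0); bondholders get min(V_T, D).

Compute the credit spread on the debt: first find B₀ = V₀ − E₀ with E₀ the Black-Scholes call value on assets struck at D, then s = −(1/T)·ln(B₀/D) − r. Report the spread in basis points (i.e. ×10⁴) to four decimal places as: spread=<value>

spread=33.0744

d₁ = [ln(V₀/D) + (r + σ²/2)T] / (σ√T)
   = [ln(82.4541/33.4206) + (0.0477 + 0.5·0.4838²)·0.7088] / (0.4838·√0.7088)
   = [0.903069 + 0.116761] / 0.407312 = 2.503804
d₂ = d₁ − σ√T = 2.503804 − 0.407312 = 2.096492
N(d₁) = 0.993857,  N(d₂) = 0.981981,  e^(−rT) = 0.966755
E₀ = V₀·N(d₁) − D·e^(−rT)·N(d₂)
   = 82.4541·0.993857 − 33.4206·0.966755·0.981981 = 50.220209
B₀ = V₀ − E₀ = 82.4541 − 50.220209 = 32.233891
spread = −(1/T)·ln(B₀/D) − r = −(1/0.7088)·ln(32.233891/33.4206) − 0.0477 = 0.00330744
in basis points: 0.00330744 × 10⁴ = 33.0744 bp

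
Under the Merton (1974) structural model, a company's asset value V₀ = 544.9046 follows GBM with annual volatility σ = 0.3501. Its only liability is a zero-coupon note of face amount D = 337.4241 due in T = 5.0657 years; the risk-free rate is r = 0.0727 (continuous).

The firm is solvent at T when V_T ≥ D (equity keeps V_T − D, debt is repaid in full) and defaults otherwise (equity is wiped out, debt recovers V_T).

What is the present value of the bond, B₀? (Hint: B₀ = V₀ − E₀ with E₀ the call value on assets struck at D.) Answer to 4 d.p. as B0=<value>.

B0=214.2309

d₁ = [ln(V₀/D) + (r + σ²/2)T] / (σ√T)
   = [ln(544.9046/337.4241) + (0.0727 + 0.5·0.3501²)·5.0657] / (0.3501·√5.0657)
   = [0.479270 + 0.678728] / 0.787974 = 1.469589
d₂ = d₁ − σ√T = 1.469589 − 0.787974 = 0.681615
N(d₁) = 0.929163,  N(d₂) = 0.752259,  e^(−rT) = 0.691926
E₀ = V₀·N(d₁) − D·e^(−rT)·N(d₂)
   = 544.9046·0.929163 − 337.4241·0.691926·0.752259 = 330.673708
B₀ = V₀ − E₀ = 544.9046 − 330.673708 = 214.230892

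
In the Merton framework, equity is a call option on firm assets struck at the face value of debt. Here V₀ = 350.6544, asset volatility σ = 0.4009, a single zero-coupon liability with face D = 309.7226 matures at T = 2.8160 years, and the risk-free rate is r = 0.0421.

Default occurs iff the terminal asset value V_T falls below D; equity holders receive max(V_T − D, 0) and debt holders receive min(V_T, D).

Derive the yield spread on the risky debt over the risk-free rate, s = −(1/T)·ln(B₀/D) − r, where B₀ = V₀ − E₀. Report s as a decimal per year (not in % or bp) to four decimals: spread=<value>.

d₁ = [ln(V₀/D) + (r + σ²/2)T] / (σ√T)
   = [ln(350.6544/309.7226) + (0.0421 + 0.5·0.4009²)·2.8160] / (0.4009·√2.8160)
   = [0.124124 + 0.344849] / 0.672748 = 0.697100
d₂ = d₁ − σ√T = 0.697100 − 0.672748 = 0.024352
N(d₁) = 0.757130,  N(d₂) = 0.509714,  e^(−rT) = 0.888204
E₀ = V₀·N(d₁) − D·e^(−rT)·N(d₂)
   = 350.6544·0.757130 − 309.7226·0.888204·0.509714 = 125.270150
B₀ = V₀ − E₀ = 350.6544 − 125.270150 = 225.384250
spread = −(1/T)·ln(B₀/D) − r = −(1/2.8160)·ln(225.384250/309.7226) − 0.0421 = 0.07078009

spread=0.0708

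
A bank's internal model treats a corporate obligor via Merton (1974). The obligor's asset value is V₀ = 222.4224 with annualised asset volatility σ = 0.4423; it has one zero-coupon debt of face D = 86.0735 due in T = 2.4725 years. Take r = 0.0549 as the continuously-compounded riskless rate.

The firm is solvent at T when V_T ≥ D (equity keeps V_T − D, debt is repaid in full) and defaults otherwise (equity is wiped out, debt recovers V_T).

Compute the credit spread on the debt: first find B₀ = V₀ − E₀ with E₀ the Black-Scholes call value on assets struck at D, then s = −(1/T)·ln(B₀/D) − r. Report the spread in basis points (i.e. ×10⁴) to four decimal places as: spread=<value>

d₁ = [ln(V₀/D) + (r + σ²/2)T] / (σ√T)
   = [ln(222.4224/86.0735) + (0.0549 + 0.5·0.4423²)·2.4725] / (0.4423·√2.4725)
   = [0.949377 + 0.377587] / 0.695481 = 1.907981
d₂ = d₁ − σ√T = 1.907981 − 0.695481 = 1.212500
N(d₁) = 0.971803,  N(d₂) = 0.887339,  e^(−rT) = 0.873069
E₀ = V₀·N(d₁) − D·e^(−rT)·N(d₂)
   = 222.4224·0.971803 − 86.0735·0.873069·0.887339 = 149.468879
B₀ = V₀ − E₀ = 222.4224 − 149.468879 = 72.953521
spread = −(1/T)·ln(B₀/D) − r = −(1/2.4725)·ln(72.953521/86.0735) − 0.0549 = 0.01198738
in basis points: 0.01198738 × 10⁴ = 119.8738 bp

spread=119.8738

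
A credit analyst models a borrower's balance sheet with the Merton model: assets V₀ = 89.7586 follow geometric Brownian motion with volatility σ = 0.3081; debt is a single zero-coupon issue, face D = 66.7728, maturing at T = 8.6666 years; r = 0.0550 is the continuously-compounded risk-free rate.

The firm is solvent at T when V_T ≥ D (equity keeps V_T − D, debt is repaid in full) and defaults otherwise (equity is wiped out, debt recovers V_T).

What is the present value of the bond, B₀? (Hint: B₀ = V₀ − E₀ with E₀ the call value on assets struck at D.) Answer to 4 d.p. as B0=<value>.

d₁ = [ln(V₀/D) + (r + σ²/2)T] / (σ√T)
   = [ln(89.7586/66.7728) + (0.0550 + 0.5·0.3081²)·8.6666] / (0.3081·√8.6666)
   = [0.295828 + 0.888004] / 0.907018 = 1.305191
d₂ = d₁ − σ√T = 1.305191 − 0.907018 = 0.398173
N(d₁) = 0.904086,  N(d₂) = 0.654749,  e^(−rT) = 0.620852
E₀ = V₀·N(d₁) − D·e^(−rT)·N(d₂)
   = 89.7586·0.904086 − 66.7728·0.620852·0.654749 = 54.006241
B₀ = V₀ − E₀ = 89.7586 − 54.006241 = 35.752359

B0=35.7524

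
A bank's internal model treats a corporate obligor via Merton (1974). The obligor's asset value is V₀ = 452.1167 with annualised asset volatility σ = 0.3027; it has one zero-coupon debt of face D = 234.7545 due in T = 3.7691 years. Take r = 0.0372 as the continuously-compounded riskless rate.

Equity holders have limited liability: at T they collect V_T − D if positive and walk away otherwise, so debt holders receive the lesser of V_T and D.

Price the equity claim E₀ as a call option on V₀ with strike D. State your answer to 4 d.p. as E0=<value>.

E0=255.0979

d₁ = [ln(V₀/D) + (r + σ²/2)T] / (σ√T)
   = [ln(452.1167/234.7545) + (0.0372 + 0.5·0.3027²)·3.7691] / (0.3027·√3.7691)
   = [0.655400 + 0.312887] / 0.587667 = 1.647680
d₂ = d₁ − σ√T = 1.647680 − 0.587667 = 1.060013
N(d₁) = 0.950291,  N(d₂) = 0.855431,  e^(−rT) = 0.869175
E₀ = V₀·N(d₁) − D·e^(−rT)·N(d₂)
   = 452.1167·0.950291 − 234.7545·0.869175·0.855431 = 255.097882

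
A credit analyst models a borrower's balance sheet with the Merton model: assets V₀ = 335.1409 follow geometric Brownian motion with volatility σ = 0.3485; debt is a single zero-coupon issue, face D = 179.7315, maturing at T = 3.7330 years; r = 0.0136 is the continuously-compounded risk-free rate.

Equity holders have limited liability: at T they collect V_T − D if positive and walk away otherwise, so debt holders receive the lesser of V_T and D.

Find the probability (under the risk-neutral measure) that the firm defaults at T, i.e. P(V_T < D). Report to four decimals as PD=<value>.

PD=0.2533

d₁ = [ln(V₀/D) + (r + σ²/2)T] / (σ√T)
   = [ln(335.1409/179.7315) + (0.0136 + 0.5·0.3485²)·3.7330] / (0.3485·√3.7330)
   = [0.623087 + 0.277459] / 0.673336 = 1.337440
d₂ = d₁ − σ√T = 1.337440 − 0.673336 = 0.664104
risk-neutral PD = N(−d₂) = N(-0.664104) = 0.253312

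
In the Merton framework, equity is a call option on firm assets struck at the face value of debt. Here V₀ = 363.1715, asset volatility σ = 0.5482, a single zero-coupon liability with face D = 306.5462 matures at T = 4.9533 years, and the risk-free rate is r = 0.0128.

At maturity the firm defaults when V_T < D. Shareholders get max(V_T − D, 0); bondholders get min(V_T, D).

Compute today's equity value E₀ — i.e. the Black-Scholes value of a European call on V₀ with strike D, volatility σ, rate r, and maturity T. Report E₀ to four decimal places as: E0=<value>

E0=189.2102

d₁ = [ln(V₀/D) + (r + σ²/2)T] / (σ√T)
   = [ln(363.1715/306.5462) + (0.0128 + 0.5·0.5482²)·4.9533] / (0.5482·√4.9533)
   = [0.169507 + 0.807693] / 1.220074 = 0.800935
d₂ = d₁ − σ√T = 0.800935 − 1.220074 = -0.419140
N(d₁) = 0.788415,  N(d₂) = 0.337557,  e^(−rT) = 0.938566
E₀ = V₀·N(d₁) − D·e^(−rT)·N(d₂)
   = 363.1715·0.788415 − 306.5462·0.938566·0.337557 = 189.210155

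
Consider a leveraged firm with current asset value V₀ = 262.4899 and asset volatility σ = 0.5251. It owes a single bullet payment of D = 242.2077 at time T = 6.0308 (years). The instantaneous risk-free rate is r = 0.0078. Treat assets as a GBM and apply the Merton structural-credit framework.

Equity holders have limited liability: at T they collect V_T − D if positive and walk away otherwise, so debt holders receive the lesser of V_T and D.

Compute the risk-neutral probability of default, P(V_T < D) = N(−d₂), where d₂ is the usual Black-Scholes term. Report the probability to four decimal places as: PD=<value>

PD=0.7074

d₁ = [ln(V₀/D) + (r + σ²/2)T] / (σ√T)
   = [ln(262.4899/242.2077) + (0.0078 + 0.5·0.5251²)·6.0308] / (0.5251·√6.0308)
   = [0.080417 + 0.878477] / 1.289524 = 0.743603
d₂ = d₁ − σ√T = 0.743603 − 1.289524 = -0.545922
risk-neutral PD = N(−d₂) = N(0.545922) = 0.707440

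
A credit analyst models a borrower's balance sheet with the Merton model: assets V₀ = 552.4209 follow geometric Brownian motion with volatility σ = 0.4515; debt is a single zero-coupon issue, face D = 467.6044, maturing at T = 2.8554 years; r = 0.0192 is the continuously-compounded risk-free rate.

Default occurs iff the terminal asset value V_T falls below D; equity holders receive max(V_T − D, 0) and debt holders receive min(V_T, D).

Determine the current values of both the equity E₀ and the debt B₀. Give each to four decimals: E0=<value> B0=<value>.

d₁ = [ln(V₀/D) + (r + σ²/2)T] / (σ√T)
   = [ln(552.4209/467.6044) + (0.0192 + 0.5·0.4515²)·2.8554] / (0.4515·√2.8554)
   = [0.166688 + 0.345864] / 0.762941 = 0.671809
d₂ = d₁ − σ√T = 0.671809 − 0.762941 = -0.091132
N(d₁) = 0.749147,  N(d₂) = 0.463694,  e^(−rT) = 0.946652
E₀ = V₀·N(d₁) − D·e^(−rT)·N(d₂)
   = 552.4209·0.749147 − 467.6044·0.946652·0.463694 = 208.586639
B₀ = V₀ − E₀ = 552.4209 − 208.586639 = 343.834261

E0=208.5866 B0=343.8343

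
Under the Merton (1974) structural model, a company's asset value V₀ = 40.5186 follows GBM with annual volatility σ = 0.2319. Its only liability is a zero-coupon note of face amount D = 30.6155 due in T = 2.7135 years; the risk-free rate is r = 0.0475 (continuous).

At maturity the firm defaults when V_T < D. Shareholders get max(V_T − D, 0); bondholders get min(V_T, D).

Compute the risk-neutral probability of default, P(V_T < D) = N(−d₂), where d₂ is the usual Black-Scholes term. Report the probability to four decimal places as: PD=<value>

d₁ = [ln(V₀/D) + (r + σ²/2)T] / (σ√T)
   = [ln(40.5186/30.6155) + (0.0475 + 0.5·0.2319²)·2.7135] / (0.2319·√2.7135)
   = [0.280255 + 0.201854] / 0.382002 = 1.262058
d₂ = d₁ − σ√T = 1.262058 − 0.382002 = 0.880056
risk-neutral PD = N(−d₂) = N(-0.880056) = 0.189414

PD=0.1894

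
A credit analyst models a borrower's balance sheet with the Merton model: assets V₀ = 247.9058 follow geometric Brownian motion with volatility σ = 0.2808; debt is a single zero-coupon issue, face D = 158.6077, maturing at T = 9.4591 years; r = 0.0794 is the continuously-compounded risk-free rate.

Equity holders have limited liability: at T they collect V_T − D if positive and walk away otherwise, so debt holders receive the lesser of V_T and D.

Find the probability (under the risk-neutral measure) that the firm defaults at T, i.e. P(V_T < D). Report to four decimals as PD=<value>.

d₁ = [ln(V₀/D) + (r + σ²/2)T] / (σ√T)
   = [ln(247.9058/158.6077) + (0.0794 + 0.5·0.2808²)·9.4591] / (0.2808·√9.4591)
   = [0.446615 + 1.123971] / 0.863619 = 1.818611
d₂ = d₁ − σ√T = 1.818611 − 0.863619 = 0.954992
risk-neutral PD = N(−d₂) = N(-0.954992) = 0.169791

PD=0.1698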